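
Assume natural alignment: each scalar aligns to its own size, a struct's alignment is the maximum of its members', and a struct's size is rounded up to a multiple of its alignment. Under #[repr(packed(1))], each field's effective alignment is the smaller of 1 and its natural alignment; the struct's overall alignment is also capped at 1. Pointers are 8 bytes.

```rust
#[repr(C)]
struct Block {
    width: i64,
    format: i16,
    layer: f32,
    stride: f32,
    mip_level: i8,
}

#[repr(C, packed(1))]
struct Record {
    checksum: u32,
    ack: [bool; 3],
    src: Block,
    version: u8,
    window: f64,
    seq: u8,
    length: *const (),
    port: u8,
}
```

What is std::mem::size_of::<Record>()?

Block: width at 0 (size 8, align 8) → ends 8; format at 8 (size 2, align 2) → ends 10; pad 2 to align 4 for layer; layer at 12 (size 4, align 4) → ends 16; stride at 16 (size 4, align 4) → ends 20; mip_level at 20 (size 1, align 1) → ends 21; tail pad 3 to reach multiple of 8; total 24 bytes, alignment 8
checksum at 0 (size 4, align 1) → ends 4
ack at 4 (size 3, align 1) → ends 7
src at 7 (size 24, align 1) → ends 31
version at 31 (size 1, align 1) → ends 32
window at 32 (size 8, align 1) → ends 40
seq at 40 (size 1, align 1) → ends 41
length at 41 (size 8, align 1) → ends 49
port at 49 (size 1, align 1) → ends 50
total 50 bytes, alignment 1

50 bytes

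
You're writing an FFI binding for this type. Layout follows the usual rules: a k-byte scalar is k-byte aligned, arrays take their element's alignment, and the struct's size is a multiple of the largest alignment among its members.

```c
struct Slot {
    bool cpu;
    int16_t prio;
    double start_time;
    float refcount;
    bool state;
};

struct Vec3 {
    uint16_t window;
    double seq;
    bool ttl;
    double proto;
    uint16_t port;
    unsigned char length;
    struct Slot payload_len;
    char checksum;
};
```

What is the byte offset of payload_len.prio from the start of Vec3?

42

Slot: 0..1  cpu  (1B, 1-aligned); 1..2  -- padding (1B); 2..4  prio  (2B, 2-aligned); 4..8  -- padding (4B); 8..16  start_time  (8B, 8-aligned); 16..20  refcount  (4B, 4-aligned); 20..21  state  (1B, 1-aligned); 21..24  -- tail padding (3B); sizeof = 24, alignof = 8
0..2  window  (2B, 2-aligned)
2..8  -- padding (6B)
8..16  seq  (8B, 8-aligned)
16..17  ttl  (1B, 1-aligned)
17..24  -- padding (7B)
24..32  proto  (8B, 8-aligned)
32..34  port  (2B, 2-aligned)
34..35  length  (1B, 1-aligned)
35..40  -- padding (5B)
40..64  payload_len  (24B, 8-aligned)
within Slot: prio at 2
40 + 2 = 42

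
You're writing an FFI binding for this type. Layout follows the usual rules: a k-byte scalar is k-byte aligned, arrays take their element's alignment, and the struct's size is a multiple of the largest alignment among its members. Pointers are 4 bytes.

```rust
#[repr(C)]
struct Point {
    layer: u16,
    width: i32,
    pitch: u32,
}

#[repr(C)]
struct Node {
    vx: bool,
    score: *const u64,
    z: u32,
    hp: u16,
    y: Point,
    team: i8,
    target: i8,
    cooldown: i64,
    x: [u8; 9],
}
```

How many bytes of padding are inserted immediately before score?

Point: layer at 0 (size 2, align 2) → ends 2; pad 2 to align 4 for width; width at 4 (size 4, align 4) → ends 8; pitch at 8 (size 4, align 4) → ends 12; total 12 bytes, alignment 4
vx at 0 (size 1, align 1) → ends 1
pad 3 to align 4 for score
score at 4 (size 4, align 4) → ends 8

3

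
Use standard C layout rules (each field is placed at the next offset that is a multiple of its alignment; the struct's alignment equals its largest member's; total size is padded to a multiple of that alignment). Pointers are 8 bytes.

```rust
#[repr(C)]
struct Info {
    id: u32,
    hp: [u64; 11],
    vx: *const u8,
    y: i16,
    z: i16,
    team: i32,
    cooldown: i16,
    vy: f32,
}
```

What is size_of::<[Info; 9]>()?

1080

id at 0 (size 4, align 4) → ends 4
pad 4 to align 8 for hp
hp at 8 (size 88, align 8) → ends 96
vx at 96 (size 8, align 8) → ends 104
y at 104 (size 2, align 2) → ends 106
z at 106 (size 2, align 2) → ends 108
team at 108 (size 4, align 4) → ends 112
cooldown at 112 (size 2, align 2) → ends 114
pad 2 to align 4 for vy
vy at 116 (size 4, align 4) → ends 120
total 120 bytes, alignment 8
array of 9: 9 × 120 = 1080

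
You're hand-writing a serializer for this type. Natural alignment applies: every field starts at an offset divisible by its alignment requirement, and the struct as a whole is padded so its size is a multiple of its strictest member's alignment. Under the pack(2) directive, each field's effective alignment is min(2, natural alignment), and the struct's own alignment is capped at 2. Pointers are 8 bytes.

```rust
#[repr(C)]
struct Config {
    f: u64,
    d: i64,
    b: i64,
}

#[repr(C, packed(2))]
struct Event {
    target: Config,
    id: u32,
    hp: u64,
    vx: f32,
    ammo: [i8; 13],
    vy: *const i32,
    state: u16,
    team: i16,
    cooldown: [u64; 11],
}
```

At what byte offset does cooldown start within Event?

66

Config: f at 0 (size 8, align 8) → ends 8; d at 8 (size 8, align 8) → ends 16; b at 16 (size 8, align 8) → ends 24; total 24 bytes, alignment 8
target at 0 (size 24, align 2) → ends 24
id at 24 (size 4, align 2) → ends 28
hp at 28 (size 8, align 2) → ends 36
vx at 36 (size 4, align 2) → ends 40
ammo at 40 (size 13, align 1) → ends 53
pad 1 to align 2 for vy
vy at 54 (size 8, align 2) → ends 62
state at 62 (size 2, align 2) → ends 64
team at 64 (size 2, align 2) → ends 66
cooldown at 66 (size 88, align 2) → ends 154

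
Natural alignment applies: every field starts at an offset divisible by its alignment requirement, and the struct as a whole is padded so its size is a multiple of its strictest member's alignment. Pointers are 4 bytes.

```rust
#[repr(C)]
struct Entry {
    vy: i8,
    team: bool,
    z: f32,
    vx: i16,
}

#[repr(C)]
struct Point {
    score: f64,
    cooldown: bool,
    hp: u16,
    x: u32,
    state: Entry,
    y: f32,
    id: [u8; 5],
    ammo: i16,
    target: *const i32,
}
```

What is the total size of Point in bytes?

Entry: vy at 0 (size 1, align 1) → ends 1; team at 1 (size 1, align 1) → ends 2; pad 2 to align 4 for z; z at 4 (size 4, align 4) → ends 8; vx at 8 (size 2, align 2) → ends 10; tail pad 2 to reach multiple of 4; total 12 bytes, alignment 4
score at 0 (size 8, align 8) → ends 8
cooldown at 8 (size 1, align 1) → ends 9
pad 1 to align 2 for hp
hp at 10 (size 2, align 2) → ends 12
x at 12 (size 4, align 4) → ends 16
state at 16 (size 12, align 4) → ends 28
y at 28 (size 4, align 4) → ends 32
id at 32 (size 5, align 1) → ends 37
pad 1 to align 2 for ammo
ammo at 38 (size 2, align 2) → ends 40
target at 40 (size 4, align 4) → ends 44
tail pad 4 to reach multiple of 8
total 48 bytes, alignment 8

48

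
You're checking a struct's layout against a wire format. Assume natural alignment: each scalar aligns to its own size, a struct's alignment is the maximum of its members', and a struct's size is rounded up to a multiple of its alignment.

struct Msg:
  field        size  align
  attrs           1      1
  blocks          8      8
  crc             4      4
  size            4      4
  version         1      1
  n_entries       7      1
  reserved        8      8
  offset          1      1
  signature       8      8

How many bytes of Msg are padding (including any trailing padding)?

@0: attrs [1B, align 1] → 1
+7 pad (align 8)
@8: blocks [8B, align 8] → 16
@16: crc [4B, align 4] → 20
@20: size [4B, align 4] → 24
@24: version [1B, align 1] → 25
@25: n_entries [7B, align 1] → 32
@32: reserved [8B, align 8] → 40
@40: offset [1B, align 1] → 41
+7 pad (align 8)
@48: signature [8B, align 8] → 56
size 56, align 8
data bytes 42, size 56 → padding 14

14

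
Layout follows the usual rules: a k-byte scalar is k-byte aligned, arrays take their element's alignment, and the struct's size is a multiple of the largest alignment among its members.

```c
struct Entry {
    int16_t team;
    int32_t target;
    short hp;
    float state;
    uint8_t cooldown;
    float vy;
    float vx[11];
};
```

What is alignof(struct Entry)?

member alignments: team=2, target=4, hp=2, state=4, cooldown=1, vy=4, vx=4
max = 4

4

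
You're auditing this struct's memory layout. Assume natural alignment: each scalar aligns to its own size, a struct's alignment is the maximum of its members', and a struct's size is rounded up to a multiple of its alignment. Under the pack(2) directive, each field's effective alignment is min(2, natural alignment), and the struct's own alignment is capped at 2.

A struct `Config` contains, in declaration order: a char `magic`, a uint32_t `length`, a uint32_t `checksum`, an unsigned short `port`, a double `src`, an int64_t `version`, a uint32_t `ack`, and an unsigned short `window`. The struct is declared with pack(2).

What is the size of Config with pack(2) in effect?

34

magic at 0 (size 1, align 1) → ends 1
pad 1 to align 2 for length
length at 2 (size 4, align 2) → ends 6
checksum at 6 (size 4, align 2) → ends 10
port at 10 (size 2, align 2) → ends 12
src at 12 (size 8, align 2) → ends 20
version at 20 (size 8, align 2) → ends 28
ack at 28 (size 4, align 2) → ends 32
window at 32 (size 2, align 2) → ends 34
total 34 bytes, alignment 2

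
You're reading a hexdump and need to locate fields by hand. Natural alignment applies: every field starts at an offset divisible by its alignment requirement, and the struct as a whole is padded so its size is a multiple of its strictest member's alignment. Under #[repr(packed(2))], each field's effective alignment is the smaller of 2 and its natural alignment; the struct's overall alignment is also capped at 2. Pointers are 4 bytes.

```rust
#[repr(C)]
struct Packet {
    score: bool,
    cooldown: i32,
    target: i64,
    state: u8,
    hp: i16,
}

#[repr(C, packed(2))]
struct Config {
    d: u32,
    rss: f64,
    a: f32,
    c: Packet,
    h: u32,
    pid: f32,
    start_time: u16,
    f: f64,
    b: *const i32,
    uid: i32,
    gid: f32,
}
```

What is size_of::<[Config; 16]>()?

Packet: 0..1  score  (1B, 1-aligned); 1..4  -- padding (3B); 4..8  cooldown  (4B, 4-aligned); 8..16  target  (8B, 8-aligned); 16..17  state  (1B, 1-aligned); 17..18  -- padding (1B); 18..20  hp  (2B, 2-aligned); 20..24  -- tail padding (4B); sizeof = 24, alignof = 8
0..4  d  (4B, 2-aligned)
4..12  rss  (8B, 2-aligned)
12..16  a  (4B, 2-aligned)
16..40  c  (24B, 2-aligned)
40..44  h  (4B, 2-aligned)
44..48  pid  (4B, 2-aligned)
48..50  start_time  (2B, 2-aligned)
50..58  f  (8B, 2-aligned)
58..62  b  (4B, 2-aligned)
62..66  uid  (4B, 2-aligned)
66..70  gid  (4B, 2-aligned)
sizeof = 70, alignof = 2
array of 16: 16 × 70 = 1120

1120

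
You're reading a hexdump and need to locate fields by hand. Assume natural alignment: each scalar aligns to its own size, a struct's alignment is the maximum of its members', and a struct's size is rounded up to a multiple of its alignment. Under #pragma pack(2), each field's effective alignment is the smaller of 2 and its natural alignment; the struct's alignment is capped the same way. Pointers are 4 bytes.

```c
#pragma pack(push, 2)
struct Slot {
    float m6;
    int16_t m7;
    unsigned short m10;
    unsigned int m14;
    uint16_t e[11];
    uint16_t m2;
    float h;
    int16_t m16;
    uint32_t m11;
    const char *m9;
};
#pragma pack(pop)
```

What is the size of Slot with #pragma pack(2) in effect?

50

m6 at 0 (size 4, align 2) → ends 4
m7 at 4 (size 2, align 2) → ends 6
m10 at 6 (size 2, align 2) → ends 8
m14 at 8 (size 4, align 2) → ends 12
e at 12 (size 22, align 2) → ends 34
m2 at 34 (size 2, align 2) → ends 36
h at 36 (size 4, align 2) → ends 40
m16 at 40 (size 2, align 2) → ends 42
m11 at 42 (size 4, align 2) → ends 46
m9 at 46 (size 4, align 2) → ends 50
total 50 bytes, alignment 2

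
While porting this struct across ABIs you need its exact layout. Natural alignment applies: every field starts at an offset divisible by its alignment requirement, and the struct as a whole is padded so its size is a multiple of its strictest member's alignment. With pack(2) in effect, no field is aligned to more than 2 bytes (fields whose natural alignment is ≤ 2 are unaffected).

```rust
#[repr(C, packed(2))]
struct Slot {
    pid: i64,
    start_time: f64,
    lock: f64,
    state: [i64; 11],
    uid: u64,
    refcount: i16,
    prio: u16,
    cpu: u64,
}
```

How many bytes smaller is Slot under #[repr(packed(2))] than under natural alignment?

4

natural layout:
  pid at 0 (size 8, align 8) → ends 8
  start_time at 8 (size 8, align 8) → ends 16
  lock at 16 (size 8, align 8) → ends 24
  state at 24 (size 88, align 8) → ends 112
  uid at 112 (size 8, align 8) → ends 120
  refcount at 120 (size 2, align 2) → ends 122
  prio at 122 (size 2, align 2) → ends 124
  pad 4 to align 8 for cpu
  cpu at 128 (size 8, align 8) → ends 136
  total 136 bytes, alignment 8
packed(2) layout:
  pid at 0 (size 8, align 2) → ends 8
  start_time at 8 (size 8, align 2) → ends 16
  lock at 16 (size 8, align 2) → ends 24
  state at 24 (size 88, align 2) → ends 112
  uid at 112 (size 8, align 2) → ends 120
  refcount at 120 (size 2, align 2) → ends 122
  prio at 122 (size 2, align 2) → ends 124
  cpu at 124 (size 8, align 2) → ends 132
  total 132 bytes, alignment 2
136 − 132 = 4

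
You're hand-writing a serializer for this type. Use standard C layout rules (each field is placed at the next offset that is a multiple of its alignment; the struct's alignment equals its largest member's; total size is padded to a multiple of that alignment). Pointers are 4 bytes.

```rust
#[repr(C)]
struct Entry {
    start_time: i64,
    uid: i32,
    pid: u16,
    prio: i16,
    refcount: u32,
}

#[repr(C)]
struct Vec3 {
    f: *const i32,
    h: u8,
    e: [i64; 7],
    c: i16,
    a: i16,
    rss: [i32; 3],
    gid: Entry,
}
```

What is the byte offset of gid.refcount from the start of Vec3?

96

Entry: start_time at 0 (size 8, align 8) → ends 8; uid at 8 (size 4, align 4) → ends 12; pid at 12 (size 2, align 2) → ends 14; prio at 14 (size 2, align 2) → ends 16; refcount at 16 (size 4, align 4) → ends 20; tail pad 4 to reach multiple of 8; total 24 bytes, alignment 8
f at 0 (size 4, align 4) → ends 4
h at 4 (size 1, align 1) → ends 5
pad 3 to align 8 for e
e at 8 (size 56, align 8) → ends 64
c at 64 (size 2, align 2) → ends 66
a at 66 (size 2, align 2) → ends 68
rss at 68 (size 12, align 4) → ends 80
gid at 80 (size 24, align 8) → ends 104
within Entry: refcount at 16
80 + 16 = 96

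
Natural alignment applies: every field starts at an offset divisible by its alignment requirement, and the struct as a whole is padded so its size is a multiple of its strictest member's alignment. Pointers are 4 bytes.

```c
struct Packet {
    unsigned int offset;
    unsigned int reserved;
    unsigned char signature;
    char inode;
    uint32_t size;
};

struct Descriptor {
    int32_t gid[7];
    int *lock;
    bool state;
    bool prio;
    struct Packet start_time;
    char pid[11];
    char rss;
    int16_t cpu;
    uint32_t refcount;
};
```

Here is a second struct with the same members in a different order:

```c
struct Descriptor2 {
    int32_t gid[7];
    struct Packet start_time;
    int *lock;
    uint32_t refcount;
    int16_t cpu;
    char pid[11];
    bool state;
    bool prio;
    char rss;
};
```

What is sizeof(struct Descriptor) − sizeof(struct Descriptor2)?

Packet: 0..4  offset  (4B, 4-aligned); 4..8  reserved  (4B, 4-aligned); 8..9  signature  (1B, 1-aligned); 9..10  inode  (1B, 1-aligned); 10..12  -- padding (2B); 12..16  size  (4B, 4-aligned); sizeof = 16, alignof = 4
0..28  gid  (28B, 4-aligned)
28..32  lock  (4B, 4-aligned)
32..33  state  (1B, 1-aligned)
33..34  prio  (1B, 1-aligned)
34..36  -- padding (2B)
36..52  start_time  (16B, 4-aligned)
52..63  pid  (11B, 1-aligned)
63..64  rss  (1B, 1-aligned)
64..66  cpu  (2B, 2-aligned)
66..68  -- padding (2B)
68..72  refcount  (4B, 4-aligned)
sizeof = 72, alignof = 4
— Descriptor2 —
0..28  gid  (28B, 4-aligned)
28..44  start_time  (16B, 4-aligned)
44..48  lock  (4B, 4-aligned)
48..52  refcount  (4B, 4-aligned)
52..54  cpu  (2B, 2-aligned)
54..65  pid  (11B, 1-aligned)
65..66  state  (1B, 1-aligned)
66..67  prio  (1B, 1-aligned)
67..68  rss  (1B, 1-aligned)
sizeof = 68, alignof = 4
72 − 68 = 4

4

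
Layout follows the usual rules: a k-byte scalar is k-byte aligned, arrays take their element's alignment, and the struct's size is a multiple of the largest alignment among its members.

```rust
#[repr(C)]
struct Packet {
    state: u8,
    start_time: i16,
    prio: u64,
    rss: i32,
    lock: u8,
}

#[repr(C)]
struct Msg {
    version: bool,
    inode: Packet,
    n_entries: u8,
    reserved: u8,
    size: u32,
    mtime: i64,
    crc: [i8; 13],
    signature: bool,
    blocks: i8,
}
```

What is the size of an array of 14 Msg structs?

896

Packet: 0..1  state  (1B, 1-aligned); 1..2  -- padding (1B); 2..4  start_time  (2B, 2-aligned); 4..8  -- padding (4B); 8..16  prio  (8B, 8-aligned); 16..20  rss  (4B, 4-aligned); 20..21  lock  (1B, 1-aligned); 21..24  -- tail padding (3B); sizeof = 24, alignof = 8
0..1  version  (1B, 1-aligned)
1..8  -- padding (7B)
8..32  inode  (24B, 8-aligned)
32..33  n_entries  (1B, 1-aligned)
33..34  reserved  (1B, 1-aligned)
34..36  -- padding (2B)
36..40  size  (4B, 4-aligned)
40..48  mtime  (8B, 8-aligned)
48..61  crc  (13B, 1-aligned)
61..62  signature  (1B, 1-aligned)
62..63  blocks  (1B, 1-aligned)
63..64  -- tail padding (1B)
sizeof = 64, alignof = 8
array of 14: 14 × 64 = 896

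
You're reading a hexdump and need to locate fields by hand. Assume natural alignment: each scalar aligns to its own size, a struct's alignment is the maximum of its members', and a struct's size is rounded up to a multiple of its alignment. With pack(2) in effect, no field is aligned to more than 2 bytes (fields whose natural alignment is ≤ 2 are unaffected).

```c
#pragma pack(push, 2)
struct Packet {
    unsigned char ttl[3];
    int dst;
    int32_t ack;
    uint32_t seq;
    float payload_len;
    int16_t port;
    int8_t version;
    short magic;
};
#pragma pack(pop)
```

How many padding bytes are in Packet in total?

0..3  ttl  (3B, 1-aligned)
3..4  -- padding (1B)
4..8  dst  (4B, 2-aligned)
8..12  ack  (4B, 2-aligned)
12..16  seq  (4B, 2-aligned)
16..20  payload_len  (4B, 2-aligned)
20..22  port  (2B, 2-aligned)
22..23  version  (1B, 1-aligned)
23..24  -- padding (1B)
24..26  magic  (2B, 2-aligned)
sizeof = 26, alignof = 2
data bytes 24, size 26 → padding 2

2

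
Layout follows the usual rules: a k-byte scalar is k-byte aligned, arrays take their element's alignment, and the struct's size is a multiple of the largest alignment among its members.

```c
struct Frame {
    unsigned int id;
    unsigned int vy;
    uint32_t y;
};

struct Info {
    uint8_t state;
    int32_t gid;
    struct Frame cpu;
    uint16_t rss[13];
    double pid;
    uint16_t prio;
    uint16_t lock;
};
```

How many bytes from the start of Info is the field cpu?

Frame: @0: id [4B, align 4] → 4; @4: vy [4B, align 4] → 8; @8: y [4B, align 4] → 12; size 12, align 4
@0: state [1B, align 1] → 1
+3 pad (align 4)
@4: gid [4B, align 4] → 8
@8: cpu [12B, align 4] → 20

8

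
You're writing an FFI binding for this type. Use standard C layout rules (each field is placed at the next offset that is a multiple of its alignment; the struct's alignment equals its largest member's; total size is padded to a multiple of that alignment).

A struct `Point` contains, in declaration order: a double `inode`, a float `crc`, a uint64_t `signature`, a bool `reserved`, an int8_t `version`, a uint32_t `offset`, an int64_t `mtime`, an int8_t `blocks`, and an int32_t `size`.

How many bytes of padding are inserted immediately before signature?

4

0..8  inode  (8B, 8-aligned)
8..12  crc  (4B, 4-aligned)
12..16  -- padding (4B)
16..24  signature  (8B, 8-aligned)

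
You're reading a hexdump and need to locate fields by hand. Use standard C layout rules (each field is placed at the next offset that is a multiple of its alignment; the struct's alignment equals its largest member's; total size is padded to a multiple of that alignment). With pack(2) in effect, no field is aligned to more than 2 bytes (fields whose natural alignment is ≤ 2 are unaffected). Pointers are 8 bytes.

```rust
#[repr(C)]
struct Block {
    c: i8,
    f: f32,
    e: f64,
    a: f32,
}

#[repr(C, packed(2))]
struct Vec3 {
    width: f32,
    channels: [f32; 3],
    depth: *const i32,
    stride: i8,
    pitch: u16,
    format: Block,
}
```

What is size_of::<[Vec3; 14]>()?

Block: c at 0 (size 1, align 1) → ends 1; pad 3 to align 4 for f; f at 4 (size 4, align 4) → ends 8; e at 8 (size 8, align 8) → ends 16; a at 16 (size 4, align 4) → ends 20; tail pad 4 to reach multiple of 8; total 24 bytes, alignment 8
width at 0 (size 4, align 2) → ends 4
channels at 4 (size 12, align 2) → ends 16
depth at 16 (size 8, align 2) → ends 24
stride at 24 (size 1, align 1) → ends 25
pad 1 to align 2 for pitch
pitch at 26 (size 2, align 2) → ends 28
format at 28 (size 24, align 2) → ends 52
total 52 bytes, alignment 2
array of 14: 14 × 52 = 728

728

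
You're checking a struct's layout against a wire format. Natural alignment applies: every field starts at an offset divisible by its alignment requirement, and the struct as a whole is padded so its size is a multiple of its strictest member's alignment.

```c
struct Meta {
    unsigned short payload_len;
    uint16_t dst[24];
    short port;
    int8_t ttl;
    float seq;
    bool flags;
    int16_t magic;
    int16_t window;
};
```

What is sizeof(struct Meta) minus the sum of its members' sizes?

6

0..2  payload_len  (2B, 2-aligned)
2..50  dst  (48B, 2-aligned)
50..52  port  (2B, 2-aligned)
52..53  ttl  (1B, 1-aligned)
53..56  -- padding (3B)
56..60  seq  (4B, 4-aligned)
60..61  flags  (1B, 1-aligned)
61..62  -- padding (1B)
62..64  magic  (2B, 2-aligned)
64..66  window  (2B, 2-aligned)
66..68  -- tail padding (2B)
sizeof = 68, alignof = 4
data bytes 62, size 68 → padding 6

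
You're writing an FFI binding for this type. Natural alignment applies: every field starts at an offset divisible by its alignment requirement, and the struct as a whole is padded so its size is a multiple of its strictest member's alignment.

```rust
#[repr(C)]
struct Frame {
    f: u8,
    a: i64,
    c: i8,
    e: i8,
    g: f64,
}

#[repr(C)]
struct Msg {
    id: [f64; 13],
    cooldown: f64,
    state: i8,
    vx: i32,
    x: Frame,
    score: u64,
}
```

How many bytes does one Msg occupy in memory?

160

Frame: 0..1  f  (1B, 1-aligned); 1..8  -- padding (7B); 8..16  a  (8B, 8-aligned); 16..17  c  (1B, 1-aligned); 17..18  e  (1B, 1-aligned); 18..24  -- padding (6B); 24..32  g  (8B, 8-aligned); sizeof = 32, alignof = 8
0..104  id  (104B, 8-aligned)
104..112  cooldown  (8B, 8-aligned)
112..113  state  (1B, 1-aligned)
113..116  -- padding (3B)
116..120  vx  (4B, 4-aligned)
120..152  x  (32B, 8-aligned)
152..160  score  (8B, 8-aligned)
sizeof = 160, alignof = 8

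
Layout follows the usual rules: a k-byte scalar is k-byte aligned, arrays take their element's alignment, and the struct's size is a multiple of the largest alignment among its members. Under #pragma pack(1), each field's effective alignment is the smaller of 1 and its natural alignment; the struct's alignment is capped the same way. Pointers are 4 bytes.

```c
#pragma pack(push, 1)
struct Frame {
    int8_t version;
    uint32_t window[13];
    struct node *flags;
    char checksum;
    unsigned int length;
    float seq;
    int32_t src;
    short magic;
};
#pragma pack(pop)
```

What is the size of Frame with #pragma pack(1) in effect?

version at 0 (size 1, align 1) → ends 1
window at 1 (size 52, align 1) → ends 53
flags at 53 (size 4, align 1) → ends 57
checksum at 57 (size 1, align 1) → ends 58
length at 58 (size 4, align 1) → ends 62
seq at 62 (size 4, align 1) → ends 66
src at 66 (size 4, align 1) → ends 70
magic at 70 (size 2, align 1) → ends 72
total 72 bytes, alignment 1

72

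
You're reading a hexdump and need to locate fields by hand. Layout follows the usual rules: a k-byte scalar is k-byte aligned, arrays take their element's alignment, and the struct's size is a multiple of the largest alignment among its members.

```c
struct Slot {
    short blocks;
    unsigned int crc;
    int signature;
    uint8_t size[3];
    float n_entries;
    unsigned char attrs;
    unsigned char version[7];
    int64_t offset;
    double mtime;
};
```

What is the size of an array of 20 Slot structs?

0..2  blocks  (2B, 2-aligned)
2..4  -- padding (2B)
4..8  crc  (4B, 4-aligned)
8..12  signature  (4B, 4-aligned)
12..15  size  (3B, 1-aligned)
15..16  -- padding (1B)
16..20  n_entries  (4B, 4-aligned)
20..21  attrs  (1B, 1-aligned)
21..28  version  (7B, 1-aligned)
28..32  -- padding (4B)
32..40  offset  (8B, 8-aligned)
40..48  mtime  (8B, 8-aligned)
sizeof = 48, alignof = 8
array of 20: 20 × 48 = 960

960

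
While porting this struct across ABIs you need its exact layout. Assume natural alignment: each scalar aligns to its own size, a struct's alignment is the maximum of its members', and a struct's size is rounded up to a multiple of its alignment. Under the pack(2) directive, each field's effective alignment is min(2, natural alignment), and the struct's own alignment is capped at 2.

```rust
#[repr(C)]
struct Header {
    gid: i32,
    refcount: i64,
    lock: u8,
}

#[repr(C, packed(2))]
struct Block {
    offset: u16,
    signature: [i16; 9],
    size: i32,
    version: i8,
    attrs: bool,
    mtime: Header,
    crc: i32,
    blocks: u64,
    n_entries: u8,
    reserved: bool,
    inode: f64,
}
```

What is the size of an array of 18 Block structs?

Header: 0..4  gid  (4B, 4-aligned); 4..8  -- padding (4B); 8..16  refcount  (8B, 8-aligned); 16..17  lock  (1B, 1-aligned); 17..24  -- tail padding (7B); sizeof = 24, alignof = 8
0..2  offset  (2B, 2-aligned)
2..20  signature  (18B, 2-aligned)
20..24  size  (4B, 2-aligned)
24..25  version  (1B, 1-aligned)
25..26  attrs  (1B, 1-aligned)
26..50  mtime  (24B, 2-aligned)
50..54  crc  (4B, 2-aligned)
54..62  blocks  (8B, 2-aligned)
62..63  n_entries  (1B, 1-aligned)
63..64  reserved  (1B, 1-aligned)
64..72  inode  (8B, 2-aligned)
sizeof = 72, alignof = 2
array of 18: 18 × 72 = 1296

1296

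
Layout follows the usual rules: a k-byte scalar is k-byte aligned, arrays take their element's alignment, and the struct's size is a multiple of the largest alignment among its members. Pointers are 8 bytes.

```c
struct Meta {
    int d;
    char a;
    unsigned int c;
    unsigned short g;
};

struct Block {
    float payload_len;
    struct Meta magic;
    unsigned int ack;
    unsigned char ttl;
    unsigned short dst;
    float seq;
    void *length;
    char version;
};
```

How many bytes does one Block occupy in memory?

Meta: d at 0 (size 4, align 4) → ends 4; a at 4 (size 1, align 1) → ends 5; pad 3 to align 4 for c; c at 8 (size 4, align 4) → ends 12; g at 12 (size 2, align 2) → ends 14; tail pad 2 to reach multiple of 4; total 16 bytes, alignment 4
payload_len at 0 (size 4, align 4) → ends 4
magic at 4 (size 16, align 4) → ends 20
ack at 20 (size 4, align 4) → ends 24
ttl at 24 (size 1, align 1) → ends 25
pad 1 to align 2 for dst
dst at 26 (size 2, align 2) → ends 28
seq at 28 (size 4, align 4) → ends 32
length at 32 (size 8, align 8) → ends 40
version at 40 (size 1, align 1) → ends 41
tail pad 7 to reach multiple of 8
total 48 bytes, alignment 8

48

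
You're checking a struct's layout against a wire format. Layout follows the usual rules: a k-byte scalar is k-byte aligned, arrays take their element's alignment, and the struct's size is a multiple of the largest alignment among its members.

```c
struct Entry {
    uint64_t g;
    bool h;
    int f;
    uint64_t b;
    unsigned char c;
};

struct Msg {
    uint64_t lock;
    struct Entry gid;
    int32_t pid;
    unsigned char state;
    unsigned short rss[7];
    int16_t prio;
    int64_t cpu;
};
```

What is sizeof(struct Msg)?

72 bytes

Entry: g at 0 (size 8, align 8) → ends 8; h at 8 (size 1, align 1) → ends 9; pad 3 to align 4 for f; f at 12 (size 4, align 4) → ends 16; b at 16 (size 8, align 8) → ends 24; c at 24 (size 1, align 1) → ends 25; tail pad 7 to reach multiple of 8; total 32 bytes, alignment 8
lock at 0 (size 8, align 8) → ends 8
gid at 8 (size 32, align 8) → ends 40
pid at 40 (size 4, align 4) → ends 44
state at 44 (size 1, align 1) → ends 45
pad 1 to align 2 for rss
rss at 46 (size 14, align 2) → ends 60
prio at 60 (size 2, align 2) → ends 62
pad 2 to align 8 for cpu
cpu at 64 (size 8, align 8) → ends 72
total 72 bytes, alignment 8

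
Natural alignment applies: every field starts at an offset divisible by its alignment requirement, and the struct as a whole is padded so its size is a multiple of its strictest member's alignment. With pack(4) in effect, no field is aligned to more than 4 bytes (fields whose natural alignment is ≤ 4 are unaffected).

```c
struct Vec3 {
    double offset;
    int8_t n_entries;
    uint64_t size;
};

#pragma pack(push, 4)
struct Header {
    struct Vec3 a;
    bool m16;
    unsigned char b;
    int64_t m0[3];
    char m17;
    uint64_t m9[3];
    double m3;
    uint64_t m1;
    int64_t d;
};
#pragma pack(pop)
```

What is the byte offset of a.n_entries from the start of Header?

Vec3: offset at 0 (size 8, align 8) → ends 8; n_entries at 8 (size 1, align 1) → ends 9; pad 7 to align 8 for size; size at 16 (size 8, align 8) → ends 24; total 24 bytes, alignment 8
a at 0 (size 24, align 4) → ends 24
within Vec3: n_entries at 8
0 + 8 = 8

8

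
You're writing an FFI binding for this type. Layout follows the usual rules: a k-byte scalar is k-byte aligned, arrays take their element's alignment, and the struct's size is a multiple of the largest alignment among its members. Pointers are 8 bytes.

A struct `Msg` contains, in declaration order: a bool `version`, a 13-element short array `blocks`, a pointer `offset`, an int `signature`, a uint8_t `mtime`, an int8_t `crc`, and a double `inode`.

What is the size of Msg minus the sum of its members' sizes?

7

@0: version [1B, align 1] → 1
+1 pad (align 2)
@2: blocks [26B, align 2] → 28
+4 pad (align 8)
@32: offset [8B, align 8] → 40
@40: signature [4B, align 4] → 44
@44: mtime [1B, align 1] → 45
@45: crc [1B, align 1] → 46
+2 pad (align 8)
@48: inode [8B, align 8] → 56
size 56, align 8
data bytes 49, size 56 → padding 7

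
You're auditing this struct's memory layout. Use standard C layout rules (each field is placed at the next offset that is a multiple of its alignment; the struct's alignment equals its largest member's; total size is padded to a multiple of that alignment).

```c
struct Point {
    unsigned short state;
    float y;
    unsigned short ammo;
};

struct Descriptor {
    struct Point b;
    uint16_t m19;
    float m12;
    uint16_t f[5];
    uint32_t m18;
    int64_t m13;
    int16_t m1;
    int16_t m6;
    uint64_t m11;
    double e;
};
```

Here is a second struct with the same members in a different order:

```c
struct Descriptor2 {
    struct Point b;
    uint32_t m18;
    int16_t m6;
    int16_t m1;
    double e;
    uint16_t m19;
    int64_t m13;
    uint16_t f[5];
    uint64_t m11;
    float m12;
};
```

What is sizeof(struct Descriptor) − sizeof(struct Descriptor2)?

-8

Point: 0..2  state  (2B, 2-aligned); 2..4  -- padding (2B); 4..8  y  (4B, 4-aligned); 8..10  ammo  (2B, 2-aligned); 10..12  -- tail padding (2B); sizeof = 12, alignof = 4
0..12  b  (12B, 4-aligned)
12..14  m19  (2B, 2-aligned)
14..16  -- padding (2B)
16..20  m12  (4B, 4-aligned)
20..30  f  (10B, 2-aligned)
30..32  -- padding (2B)
32..36  m18  (4B, 4-aligned)
36..40  -- padding (4B)
40..48  m13  (8B, 8-aligned)
48..50  m1  (2B, 2-aligned)
50..52  m6  (2B, 2-aligned)
52..56  -- padding (4B)
56..64  m11  (8B, 8-aligned)
64..72  e  (8B, 8-aligned)
sizeof = 72, alignof = 8
— Descriptor2 —
0..12  b  (12B, 4-aligned)
12..16  m18  (4B, 4-aligned)
16..18  m6  (2B, 2-aligned)
18..20  m1  (2B, 2-aligned)
20..24  -- padding (4B)
24..32  e  (8B, 8-aligned)
32..34  m19  (2B, 2-aligned)
34..40  -- padding (6B)
40..48  m13  (8B, 8-aligned)
48..58  f  (10B, 2-aligned)
58..64  -- padding (6B)
64..72  m11  (8B, 8-aligned)
72..76  m12  (4B, 4-aligned)
76..80  -- tail padding (4B)
sizeof = 80, alignof = 8
72 − 80 = -8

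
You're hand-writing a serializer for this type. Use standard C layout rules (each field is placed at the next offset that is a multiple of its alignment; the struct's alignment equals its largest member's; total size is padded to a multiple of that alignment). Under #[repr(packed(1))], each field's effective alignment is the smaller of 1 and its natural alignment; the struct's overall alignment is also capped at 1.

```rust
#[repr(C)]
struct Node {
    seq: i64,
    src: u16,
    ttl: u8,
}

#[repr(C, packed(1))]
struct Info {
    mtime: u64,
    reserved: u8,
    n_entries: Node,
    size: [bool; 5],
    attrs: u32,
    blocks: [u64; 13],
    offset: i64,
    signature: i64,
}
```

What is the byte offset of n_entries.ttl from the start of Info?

Node: @0: seq [8B, align 8] → 8; @8: src [2B, align 2] → 10; @10: ttl [1B, align 1] → 11; +5 tail pad (align 8); size 16, align 8
@0: mtime [8B, align 1] → 8
@8: reserved [1B, align 1] → 9
@9: n_entries [16B, align 1] → 25
within Node: ttl at 10
9 + 10 = 19

19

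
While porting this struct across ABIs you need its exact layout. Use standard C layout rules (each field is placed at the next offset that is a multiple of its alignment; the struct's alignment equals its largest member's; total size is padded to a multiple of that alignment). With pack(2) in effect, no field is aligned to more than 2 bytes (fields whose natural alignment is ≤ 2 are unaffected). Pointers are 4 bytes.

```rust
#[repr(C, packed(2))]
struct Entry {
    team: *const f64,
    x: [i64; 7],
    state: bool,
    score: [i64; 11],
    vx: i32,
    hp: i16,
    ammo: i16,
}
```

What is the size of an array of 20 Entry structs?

3160

@0: team [4B, align 2] → 4
@4: x [56B, align 2] → 60
@60: state [1B, align 1] → 61
+1 pad (align 2)
@62: score [88B, align 2] → 150
@150: vx [4B, align 2] → 154
@154: hp [2B, align 2] → 156
@156: ammo [2B, align 2] → 158
size 158, align 2
array of 20: 20 × 158 = 3160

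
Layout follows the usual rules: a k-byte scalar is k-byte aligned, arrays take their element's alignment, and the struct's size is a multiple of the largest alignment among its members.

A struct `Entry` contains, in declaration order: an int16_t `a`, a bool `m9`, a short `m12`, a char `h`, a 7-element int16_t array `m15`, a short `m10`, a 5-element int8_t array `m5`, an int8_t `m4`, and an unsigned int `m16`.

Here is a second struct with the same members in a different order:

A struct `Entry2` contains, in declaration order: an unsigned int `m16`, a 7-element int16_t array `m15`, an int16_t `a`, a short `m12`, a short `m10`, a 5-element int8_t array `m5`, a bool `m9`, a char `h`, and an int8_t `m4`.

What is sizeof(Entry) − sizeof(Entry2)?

4

0..2  a  (2B, 2-aligned)
2..3  m9  (1B, 1-aligned)
3..4  -- padding (1B)
4..6  m12  (2B, 2-aligned)
6..7  h  (1B, 1-aligned)
7..8  -- padding (1B)
8..22  m15  (14B, 2-aligned)
22..24  m10  (2B, 2-aligned)
24..29  m5  (5B, 1-aligned)
29..30  m4  (1B, 1-aligned)
30..32  -- padding (2B)
32..36  m16  (4B, 4-aligned)
sizeof = 36, alignof = 4
— Entry2 —
0..4  m16  (4B, 4-aligned)
4..18  m15  (14B, 2-aligned)
18..20  a  (2B, 2-aligned)
20..22  m12  (2B, 2-aligned)
22..24  m10  (2B, 2-aligned)
24..29  m5  (5B, 1-aligned)
29..30  m9  (1B, 1-aligned)
30..31  h  (1B, 1-aligned)
31..32  m4  (1B, 1-aligned)
sizeof = 32, alignof = 4
36 − 32 = 4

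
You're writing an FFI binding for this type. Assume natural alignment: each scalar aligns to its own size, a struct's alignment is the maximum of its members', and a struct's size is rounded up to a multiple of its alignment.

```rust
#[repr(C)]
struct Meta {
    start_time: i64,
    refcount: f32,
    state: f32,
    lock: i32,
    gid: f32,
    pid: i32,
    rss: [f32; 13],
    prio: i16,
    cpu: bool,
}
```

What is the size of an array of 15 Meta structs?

@0: start_time [8B, align 8] → 8
@8: refcount [4B, align 4] → 12
@12: state [4B, align 4] → 16
@16: lock [4B, align 4] → 20
@20: gid [4B, align 4] → 24
@24: pid [4B, align 4] → 28
@28: rss [52B, align 4] → 80
@80: prio [2B, align 2] → 82
@82: cpu [1B, align 1] → 83
+5 tail pad (align 8)
size 88, align 8
array of 15: 15 × 88 = 1320

1320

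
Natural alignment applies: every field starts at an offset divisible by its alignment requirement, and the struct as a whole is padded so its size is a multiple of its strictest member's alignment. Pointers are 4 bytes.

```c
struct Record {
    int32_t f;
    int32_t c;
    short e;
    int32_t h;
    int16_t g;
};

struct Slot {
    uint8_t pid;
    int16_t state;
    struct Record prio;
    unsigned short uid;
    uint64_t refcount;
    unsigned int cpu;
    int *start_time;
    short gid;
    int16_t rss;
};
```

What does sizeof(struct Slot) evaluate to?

56

Record: f at 0 (size 4, align 4) → ends 4; c at 4 (size 4, align 4) → ends 8; e at 8 (size 2, align 2) → ends 10; pad 2 to align 4 for h; h at 12 (size 4, align 4) → ends 16; g at 16 (size 2, align 2) → ends 18; tail pad 2 to reach multiple of 4; total 20 bytes, alignment 4
pid at 0 (size 1, align 1) → ends 1
pad 1 to align 2 for state
state at 2 (size 2, align 2) → ends 4
prio at 4 (size 20, align 4) → ends 24
uid at 24 (size 2, align 2) → ends 26
pad 6 to align 8 for refcount
refcount at 32 (size 8, align 8) → ends 40
cpu at 40 (size 4, align 4) → ends 44
start_time at 44 (size 4, align 4) → ends 48
gid at 48 (size 2, align 2) → ends 50
rss at 50 (size 2, align 2) → ends 52
tail pad 4 to reach multiple of 8
total 56 bytes, alignment 8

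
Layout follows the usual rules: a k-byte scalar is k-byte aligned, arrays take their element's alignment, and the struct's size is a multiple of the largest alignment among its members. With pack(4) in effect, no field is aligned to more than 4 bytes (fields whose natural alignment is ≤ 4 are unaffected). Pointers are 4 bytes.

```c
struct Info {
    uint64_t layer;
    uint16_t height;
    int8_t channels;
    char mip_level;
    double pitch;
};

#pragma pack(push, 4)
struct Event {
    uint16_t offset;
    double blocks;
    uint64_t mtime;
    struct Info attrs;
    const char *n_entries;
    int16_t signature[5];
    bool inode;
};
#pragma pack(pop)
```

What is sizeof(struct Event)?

Info: @0: layer [8B, align 8] → 8; @8: height [2B, align 2] → 10; @10: channels [1B, align 1] → 11; @11: mip_level [1B, align 1] → 12; +4 pad (align 8); @16: pitch [8B, align 8] → 24; size 24, align 8
@0: offset [2B, align 2] → 2
+2 pad (align 4)
@4: blocks [8B, align 4] → 12
@12: mtime [8B, align 4] → 20
@20: attrs [24B, align 4] → 44
@44: n_entries [4B, align 4] → 48
@48: signature [10B, align 2] → 58
@58: inode [1B, align 1] → 59
+1 tail pad (align 4)
size 60, align 4

60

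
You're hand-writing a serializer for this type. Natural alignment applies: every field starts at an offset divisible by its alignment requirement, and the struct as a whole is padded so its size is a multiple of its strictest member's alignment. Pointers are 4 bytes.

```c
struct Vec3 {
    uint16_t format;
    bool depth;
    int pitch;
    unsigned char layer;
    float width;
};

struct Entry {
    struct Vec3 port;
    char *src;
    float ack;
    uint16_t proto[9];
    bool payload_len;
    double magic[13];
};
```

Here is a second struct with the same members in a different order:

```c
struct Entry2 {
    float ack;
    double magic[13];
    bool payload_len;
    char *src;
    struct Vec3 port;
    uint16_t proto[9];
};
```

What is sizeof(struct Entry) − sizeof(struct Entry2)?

Vec3: format at 0 (size 2, align 2) → ends 2; depth at 2 (size 1, align 1) → ends 3; pad 1 to align 4 for pitch; pitch at 4 (size 4, align 4) → ends 8; layer at 8 (size 1, align 1) → ends 9; pad 3 to align 4 for width; width at 12 (size 4, align 4) → ends 16; total 16 bytes, alignment 4
port at 0 (size 16, align 4) → ends 16
src at 16 (size 4, align 4) → ends 20
ack at 20 (size 4, align 4) → ends 24
proto at 24 (size 18, align 2) → ends 42
payload_len at 42 (size 1, align 1) → ends 43
pad 5 to align 8 for magic
magic at 48 (size 104, align 8) → ends 152
total 152 bytes, alignment 8
— Entry2 —
ack at 0 (size 4, align 4) → ends 4
pad 4 to align 8 for magic
magic at 8 (size 104, align 8) → ends 112
payload_len at 112 (size 1, align 1) → ends 113
pad 3 to align 4 for src
src at 116 (size 4, align 4) → ends 120
port at 120 (size 16, align 4) → ends 136
proto at 136 (size 18, align 2) → ends 154
tail pad 6 to reach multiple of 8
total 160 bytes, alignment 8
152 − 160 = -8

-8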